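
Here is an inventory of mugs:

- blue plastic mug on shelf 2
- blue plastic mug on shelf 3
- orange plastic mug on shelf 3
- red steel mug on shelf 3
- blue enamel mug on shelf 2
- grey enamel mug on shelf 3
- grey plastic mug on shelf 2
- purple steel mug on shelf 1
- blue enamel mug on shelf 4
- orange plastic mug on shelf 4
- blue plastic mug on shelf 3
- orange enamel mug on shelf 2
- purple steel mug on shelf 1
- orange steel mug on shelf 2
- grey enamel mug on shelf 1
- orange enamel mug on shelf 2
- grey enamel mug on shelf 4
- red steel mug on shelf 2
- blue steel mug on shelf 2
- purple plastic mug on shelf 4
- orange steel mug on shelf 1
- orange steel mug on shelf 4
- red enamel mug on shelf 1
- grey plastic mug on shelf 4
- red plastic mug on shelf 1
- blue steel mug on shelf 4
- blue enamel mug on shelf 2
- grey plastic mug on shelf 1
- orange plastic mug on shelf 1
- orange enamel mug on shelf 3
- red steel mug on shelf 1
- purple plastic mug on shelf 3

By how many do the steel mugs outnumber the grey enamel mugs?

steel mugs: 10.
grey enamel mugs: 3.
10 − 3 = 7.

7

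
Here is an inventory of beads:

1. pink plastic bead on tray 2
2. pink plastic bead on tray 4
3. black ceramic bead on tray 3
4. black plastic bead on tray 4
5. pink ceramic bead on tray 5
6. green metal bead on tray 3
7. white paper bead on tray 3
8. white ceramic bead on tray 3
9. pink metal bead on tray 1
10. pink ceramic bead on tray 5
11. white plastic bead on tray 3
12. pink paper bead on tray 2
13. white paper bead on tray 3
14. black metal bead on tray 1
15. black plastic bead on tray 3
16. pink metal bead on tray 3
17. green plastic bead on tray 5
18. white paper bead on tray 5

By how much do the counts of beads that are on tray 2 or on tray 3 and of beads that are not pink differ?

beads on tray 2 or on tray 3: 10. beads that are not pink: 11.
|10 − 11| = 11 − 10 = 1.

1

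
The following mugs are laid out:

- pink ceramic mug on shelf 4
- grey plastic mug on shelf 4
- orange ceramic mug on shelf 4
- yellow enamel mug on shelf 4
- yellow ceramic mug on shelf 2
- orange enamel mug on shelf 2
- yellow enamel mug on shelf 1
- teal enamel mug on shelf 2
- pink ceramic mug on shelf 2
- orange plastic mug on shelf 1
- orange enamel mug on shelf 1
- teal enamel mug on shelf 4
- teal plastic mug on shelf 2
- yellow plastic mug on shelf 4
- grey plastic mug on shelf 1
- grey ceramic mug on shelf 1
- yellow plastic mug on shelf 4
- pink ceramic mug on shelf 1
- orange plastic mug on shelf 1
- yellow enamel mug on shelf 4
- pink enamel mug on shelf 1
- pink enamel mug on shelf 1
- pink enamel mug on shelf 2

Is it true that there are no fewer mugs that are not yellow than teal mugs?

There are 17 mugs that are not yellow.
There are 3 teal mugs.
The claim requires 17 ≥ 3, which holds.

True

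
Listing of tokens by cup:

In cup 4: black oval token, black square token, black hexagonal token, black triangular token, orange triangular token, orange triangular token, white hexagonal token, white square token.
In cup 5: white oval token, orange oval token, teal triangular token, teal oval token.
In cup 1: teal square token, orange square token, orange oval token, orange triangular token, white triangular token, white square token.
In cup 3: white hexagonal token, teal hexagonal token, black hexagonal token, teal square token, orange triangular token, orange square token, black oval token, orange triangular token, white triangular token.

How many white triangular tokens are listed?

2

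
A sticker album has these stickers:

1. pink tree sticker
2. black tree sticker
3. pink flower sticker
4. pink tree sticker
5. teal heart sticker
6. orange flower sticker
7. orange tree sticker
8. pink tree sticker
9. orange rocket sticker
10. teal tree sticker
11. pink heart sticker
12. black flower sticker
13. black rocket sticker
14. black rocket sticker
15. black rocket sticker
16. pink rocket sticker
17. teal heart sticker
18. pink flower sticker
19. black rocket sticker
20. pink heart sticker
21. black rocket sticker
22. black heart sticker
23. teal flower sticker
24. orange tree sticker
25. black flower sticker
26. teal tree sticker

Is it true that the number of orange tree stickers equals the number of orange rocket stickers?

There are 2 orange tree stickers.
There is 1 orange rocket sticker.
The claim requires 2 = 1, which does not hold.

False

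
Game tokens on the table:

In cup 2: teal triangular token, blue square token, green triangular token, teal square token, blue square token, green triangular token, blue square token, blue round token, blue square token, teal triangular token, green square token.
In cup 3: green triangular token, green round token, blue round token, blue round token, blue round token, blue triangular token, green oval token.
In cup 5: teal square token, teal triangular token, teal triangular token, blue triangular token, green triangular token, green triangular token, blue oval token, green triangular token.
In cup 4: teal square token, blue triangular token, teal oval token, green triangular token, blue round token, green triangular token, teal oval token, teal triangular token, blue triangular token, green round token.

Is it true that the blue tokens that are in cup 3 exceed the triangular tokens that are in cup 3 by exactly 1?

There are 4 blue tokens in cup 3.
There are 2 triangular tokens in cup 3.
The claim requires 4 − 2 (= 2) to equal 1, which does not hold.

False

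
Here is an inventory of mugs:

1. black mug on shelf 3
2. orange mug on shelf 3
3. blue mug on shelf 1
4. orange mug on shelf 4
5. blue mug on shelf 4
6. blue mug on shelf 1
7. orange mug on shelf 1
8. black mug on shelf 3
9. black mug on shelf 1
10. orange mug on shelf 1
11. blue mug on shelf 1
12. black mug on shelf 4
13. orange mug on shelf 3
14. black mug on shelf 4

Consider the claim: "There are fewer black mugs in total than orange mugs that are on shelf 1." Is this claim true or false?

False

|black mugs| = 5.
|orange mugs on shelf 1| = 2.
The claim requires 5 < 2, which does not hold.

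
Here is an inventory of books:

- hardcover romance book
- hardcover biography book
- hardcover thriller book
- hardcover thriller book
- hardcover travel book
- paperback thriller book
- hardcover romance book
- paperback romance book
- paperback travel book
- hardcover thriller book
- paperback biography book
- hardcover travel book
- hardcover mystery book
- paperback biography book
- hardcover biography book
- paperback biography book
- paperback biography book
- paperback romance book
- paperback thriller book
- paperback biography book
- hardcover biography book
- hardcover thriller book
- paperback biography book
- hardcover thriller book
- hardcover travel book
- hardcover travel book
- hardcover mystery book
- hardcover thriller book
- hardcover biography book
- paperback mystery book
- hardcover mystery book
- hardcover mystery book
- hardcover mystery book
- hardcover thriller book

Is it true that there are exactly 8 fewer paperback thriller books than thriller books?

There are 2 paperback thriller books.
There are 9 thriller books.
The claim requires 9 − 2 (= 7) to equal 8, which does not hold.

False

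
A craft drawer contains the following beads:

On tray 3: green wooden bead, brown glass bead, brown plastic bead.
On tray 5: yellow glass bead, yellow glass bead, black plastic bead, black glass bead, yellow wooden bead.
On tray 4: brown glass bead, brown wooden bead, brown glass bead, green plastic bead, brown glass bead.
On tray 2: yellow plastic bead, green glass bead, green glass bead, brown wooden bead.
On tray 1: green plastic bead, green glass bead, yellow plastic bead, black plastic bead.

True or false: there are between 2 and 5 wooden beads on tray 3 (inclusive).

wooden beads on tray 3: 1.
The claim requires 2 ≤ 1 ≤ 5, which does not hold.

False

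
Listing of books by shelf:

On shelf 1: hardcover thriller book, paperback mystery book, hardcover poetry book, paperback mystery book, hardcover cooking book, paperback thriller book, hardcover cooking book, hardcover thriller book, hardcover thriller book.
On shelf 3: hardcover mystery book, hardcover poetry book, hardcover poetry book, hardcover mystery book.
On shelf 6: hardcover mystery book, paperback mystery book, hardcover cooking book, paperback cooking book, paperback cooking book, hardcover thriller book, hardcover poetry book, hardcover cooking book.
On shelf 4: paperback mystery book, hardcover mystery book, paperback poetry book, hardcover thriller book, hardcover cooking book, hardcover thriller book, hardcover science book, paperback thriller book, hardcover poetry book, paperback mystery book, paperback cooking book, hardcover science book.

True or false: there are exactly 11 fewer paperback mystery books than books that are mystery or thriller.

|paperback mystery books| = 5.
|books that are mystery or thriller| = 17.
The claim requires 17 − 5 (= 12) to equal 11, which does not hold.

False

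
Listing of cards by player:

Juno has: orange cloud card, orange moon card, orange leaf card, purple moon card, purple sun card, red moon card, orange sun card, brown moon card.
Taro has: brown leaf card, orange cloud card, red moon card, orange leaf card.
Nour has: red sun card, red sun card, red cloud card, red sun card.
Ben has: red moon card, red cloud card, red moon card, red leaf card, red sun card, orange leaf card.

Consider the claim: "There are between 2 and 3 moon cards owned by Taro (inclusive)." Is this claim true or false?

False

Count of moon cards owned by Taro: 1.
The claim requires 2 ≤ 1 ≤ 3, which does not hold.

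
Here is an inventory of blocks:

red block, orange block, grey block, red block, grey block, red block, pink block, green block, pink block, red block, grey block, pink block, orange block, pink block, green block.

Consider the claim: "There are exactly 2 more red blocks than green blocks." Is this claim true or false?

True

red blocks: 4.
green blocks: 2.
The claim requires 4 − 2 (= 2) to equal 2, which holds.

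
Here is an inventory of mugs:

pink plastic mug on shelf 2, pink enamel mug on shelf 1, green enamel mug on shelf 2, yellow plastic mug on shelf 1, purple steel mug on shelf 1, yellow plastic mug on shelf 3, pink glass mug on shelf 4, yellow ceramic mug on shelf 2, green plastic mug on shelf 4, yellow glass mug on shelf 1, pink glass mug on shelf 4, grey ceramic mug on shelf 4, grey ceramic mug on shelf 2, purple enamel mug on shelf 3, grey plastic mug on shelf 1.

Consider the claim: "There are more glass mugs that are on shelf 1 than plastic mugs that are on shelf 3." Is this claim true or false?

glass mugs on shelf 1: 1.
plastic mugs on shelf 3: 1.
The claim requires 1 > 1, which does not hold.

False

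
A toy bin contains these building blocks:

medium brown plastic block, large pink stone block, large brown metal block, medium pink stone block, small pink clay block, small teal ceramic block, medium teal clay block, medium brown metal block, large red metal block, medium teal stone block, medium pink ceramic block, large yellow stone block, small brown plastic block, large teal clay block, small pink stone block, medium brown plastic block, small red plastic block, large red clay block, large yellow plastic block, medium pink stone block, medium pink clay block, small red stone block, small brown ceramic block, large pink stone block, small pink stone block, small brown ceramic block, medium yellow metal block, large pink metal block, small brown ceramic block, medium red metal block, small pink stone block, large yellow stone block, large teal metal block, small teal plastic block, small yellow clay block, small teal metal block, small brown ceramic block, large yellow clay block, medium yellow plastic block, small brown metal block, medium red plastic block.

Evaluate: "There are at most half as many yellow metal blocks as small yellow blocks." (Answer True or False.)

There is 1 yellow metal block.
There is 1 small yellow block.
The claim requires 2 × 1 = 2 ≤ 1, which does not hold.

False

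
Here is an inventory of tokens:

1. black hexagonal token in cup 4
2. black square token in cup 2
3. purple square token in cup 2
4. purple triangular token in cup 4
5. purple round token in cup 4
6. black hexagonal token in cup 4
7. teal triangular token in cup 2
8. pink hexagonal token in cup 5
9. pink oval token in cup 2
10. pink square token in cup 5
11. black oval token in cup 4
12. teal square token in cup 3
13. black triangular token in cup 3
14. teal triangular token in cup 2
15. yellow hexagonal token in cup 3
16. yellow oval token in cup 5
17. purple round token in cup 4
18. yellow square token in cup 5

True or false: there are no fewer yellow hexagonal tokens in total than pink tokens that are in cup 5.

False

|yellow hexagonal tokens| = 1.
|pink tokens in cup 5| = 2.
The claim requires 1 ≥ 2, which does not hold.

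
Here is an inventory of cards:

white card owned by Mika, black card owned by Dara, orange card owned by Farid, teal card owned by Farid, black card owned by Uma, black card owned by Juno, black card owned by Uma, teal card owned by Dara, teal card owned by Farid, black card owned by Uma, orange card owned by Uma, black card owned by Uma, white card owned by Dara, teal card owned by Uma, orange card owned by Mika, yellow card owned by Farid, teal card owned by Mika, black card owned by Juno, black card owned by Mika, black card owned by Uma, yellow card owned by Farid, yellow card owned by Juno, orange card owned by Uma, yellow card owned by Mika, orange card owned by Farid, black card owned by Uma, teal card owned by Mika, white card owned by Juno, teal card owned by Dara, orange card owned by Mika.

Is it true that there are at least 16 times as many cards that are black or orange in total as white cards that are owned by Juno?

True

cards that are black or orange: 16.
white cards owned by Juno: 1.
The claim requires 16 ≥ 16 × 1 = 16, which holds.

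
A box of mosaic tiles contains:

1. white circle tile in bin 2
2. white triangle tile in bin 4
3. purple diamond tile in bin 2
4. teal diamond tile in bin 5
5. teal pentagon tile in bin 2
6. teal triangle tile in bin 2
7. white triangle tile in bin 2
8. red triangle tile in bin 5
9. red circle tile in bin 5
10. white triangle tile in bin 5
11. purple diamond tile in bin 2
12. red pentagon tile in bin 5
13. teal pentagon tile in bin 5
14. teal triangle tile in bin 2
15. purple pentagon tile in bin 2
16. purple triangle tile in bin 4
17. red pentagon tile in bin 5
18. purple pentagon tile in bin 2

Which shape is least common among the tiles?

Counts by shape: triangle 7, pentagon 6, diamond 3, circle 2.
The minimum is 2, held uniquely by circle.

circle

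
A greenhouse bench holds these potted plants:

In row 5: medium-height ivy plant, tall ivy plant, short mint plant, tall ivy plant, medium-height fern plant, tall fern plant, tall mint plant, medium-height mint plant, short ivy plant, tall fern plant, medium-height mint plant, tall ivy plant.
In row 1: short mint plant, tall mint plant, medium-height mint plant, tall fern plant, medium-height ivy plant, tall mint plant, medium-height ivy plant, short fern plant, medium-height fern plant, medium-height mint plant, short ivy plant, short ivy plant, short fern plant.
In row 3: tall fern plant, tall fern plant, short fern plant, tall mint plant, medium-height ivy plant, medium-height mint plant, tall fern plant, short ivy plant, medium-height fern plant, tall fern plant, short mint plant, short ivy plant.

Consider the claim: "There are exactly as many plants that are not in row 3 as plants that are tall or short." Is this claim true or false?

There are 25 plants that are not in row 3.
There are 25 plants that are tall or short.
The claim requires 25 = 25, which holds.

True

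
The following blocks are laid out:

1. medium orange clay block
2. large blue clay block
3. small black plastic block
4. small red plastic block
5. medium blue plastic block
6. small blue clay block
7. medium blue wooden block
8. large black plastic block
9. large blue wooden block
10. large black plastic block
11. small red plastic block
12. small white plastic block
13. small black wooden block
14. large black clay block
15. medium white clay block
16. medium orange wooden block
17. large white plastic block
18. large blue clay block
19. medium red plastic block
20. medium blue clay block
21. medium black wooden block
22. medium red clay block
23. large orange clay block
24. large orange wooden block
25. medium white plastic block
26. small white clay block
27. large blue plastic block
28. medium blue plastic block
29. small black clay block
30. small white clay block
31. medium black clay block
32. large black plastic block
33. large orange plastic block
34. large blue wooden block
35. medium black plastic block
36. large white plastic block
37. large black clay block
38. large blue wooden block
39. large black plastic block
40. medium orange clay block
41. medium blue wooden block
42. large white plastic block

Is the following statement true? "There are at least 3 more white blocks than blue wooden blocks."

True

white blocks: 8.
blue wooden blocks: 5.
The claim requires 8 − 5 = 3 ≥ 3, which holds.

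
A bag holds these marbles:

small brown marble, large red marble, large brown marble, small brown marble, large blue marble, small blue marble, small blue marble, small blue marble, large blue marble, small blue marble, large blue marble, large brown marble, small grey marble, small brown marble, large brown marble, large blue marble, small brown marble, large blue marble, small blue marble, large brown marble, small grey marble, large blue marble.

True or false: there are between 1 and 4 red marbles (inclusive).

True

|red marbles| = 1.
The claim requires 1 ≤ 1 ≤ 4, which holds.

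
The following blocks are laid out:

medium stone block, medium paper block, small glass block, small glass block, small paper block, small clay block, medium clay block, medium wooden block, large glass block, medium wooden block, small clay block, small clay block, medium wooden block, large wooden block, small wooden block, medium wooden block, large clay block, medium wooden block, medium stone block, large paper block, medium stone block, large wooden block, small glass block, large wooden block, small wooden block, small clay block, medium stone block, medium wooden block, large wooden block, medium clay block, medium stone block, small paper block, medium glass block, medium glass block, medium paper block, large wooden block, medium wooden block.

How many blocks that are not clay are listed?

30

Total blocks: 37; with the excluded value: 7; remaining 37 − 7 = 30.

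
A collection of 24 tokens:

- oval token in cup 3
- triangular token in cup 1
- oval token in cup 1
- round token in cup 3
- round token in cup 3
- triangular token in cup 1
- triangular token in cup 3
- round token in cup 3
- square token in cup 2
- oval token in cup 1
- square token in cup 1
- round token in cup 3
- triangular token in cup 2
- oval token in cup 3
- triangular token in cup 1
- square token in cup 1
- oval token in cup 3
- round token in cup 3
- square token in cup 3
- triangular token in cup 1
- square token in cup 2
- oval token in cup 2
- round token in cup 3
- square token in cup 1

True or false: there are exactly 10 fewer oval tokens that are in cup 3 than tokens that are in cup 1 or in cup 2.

True

There are 3 oval tokens in cup 3.
There are 13 tokens in cup 1 or in cup 2.
The claim requires 13 − 3 (= 10) to equal 10, which holds.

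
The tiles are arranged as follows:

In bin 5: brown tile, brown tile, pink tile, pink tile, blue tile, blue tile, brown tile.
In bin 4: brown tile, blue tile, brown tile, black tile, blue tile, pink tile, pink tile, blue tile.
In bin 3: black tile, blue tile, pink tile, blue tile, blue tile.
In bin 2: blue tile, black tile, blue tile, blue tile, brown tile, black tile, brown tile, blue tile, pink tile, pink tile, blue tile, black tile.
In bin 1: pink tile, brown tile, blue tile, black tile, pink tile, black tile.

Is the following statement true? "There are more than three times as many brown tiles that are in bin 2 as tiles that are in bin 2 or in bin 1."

brown tiles in bin 2: 2.
tiles in bin 2 or in bin 1: 18.
The claim requires 2 > 3 × 18 = 54, which does not hold.

False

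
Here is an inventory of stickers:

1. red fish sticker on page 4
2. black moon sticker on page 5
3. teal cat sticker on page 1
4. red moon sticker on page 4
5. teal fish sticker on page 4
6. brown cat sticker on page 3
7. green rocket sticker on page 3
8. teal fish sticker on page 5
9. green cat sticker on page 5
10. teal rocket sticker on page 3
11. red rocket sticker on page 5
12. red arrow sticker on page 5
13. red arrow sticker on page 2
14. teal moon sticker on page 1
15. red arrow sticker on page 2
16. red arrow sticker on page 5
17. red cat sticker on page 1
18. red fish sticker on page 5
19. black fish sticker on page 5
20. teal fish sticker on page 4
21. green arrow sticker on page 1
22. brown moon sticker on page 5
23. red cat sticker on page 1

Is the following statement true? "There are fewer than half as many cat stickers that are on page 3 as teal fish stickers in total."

cat stickers on page 3: 1.
teal fish stickers: 3.
The claim requires 2 × 1 = 2 < 3, which holds.

True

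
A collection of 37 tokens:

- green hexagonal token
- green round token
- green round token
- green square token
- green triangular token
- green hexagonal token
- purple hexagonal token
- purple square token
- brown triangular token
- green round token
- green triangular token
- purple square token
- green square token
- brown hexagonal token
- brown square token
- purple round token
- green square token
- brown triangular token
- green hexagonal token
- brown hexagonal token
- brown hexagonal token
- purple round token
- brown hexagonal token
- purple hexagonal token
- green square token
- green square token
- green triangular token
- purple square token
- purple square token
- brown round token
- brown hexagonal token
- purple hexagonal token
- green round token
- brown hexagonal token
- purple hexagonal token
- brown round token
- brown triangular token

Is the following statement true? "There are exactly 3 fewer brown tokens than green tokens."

True

brown tokens: 12.
green tokens: 15.
The claim requires 15 − 12 (= 3) to equal 3, which holds.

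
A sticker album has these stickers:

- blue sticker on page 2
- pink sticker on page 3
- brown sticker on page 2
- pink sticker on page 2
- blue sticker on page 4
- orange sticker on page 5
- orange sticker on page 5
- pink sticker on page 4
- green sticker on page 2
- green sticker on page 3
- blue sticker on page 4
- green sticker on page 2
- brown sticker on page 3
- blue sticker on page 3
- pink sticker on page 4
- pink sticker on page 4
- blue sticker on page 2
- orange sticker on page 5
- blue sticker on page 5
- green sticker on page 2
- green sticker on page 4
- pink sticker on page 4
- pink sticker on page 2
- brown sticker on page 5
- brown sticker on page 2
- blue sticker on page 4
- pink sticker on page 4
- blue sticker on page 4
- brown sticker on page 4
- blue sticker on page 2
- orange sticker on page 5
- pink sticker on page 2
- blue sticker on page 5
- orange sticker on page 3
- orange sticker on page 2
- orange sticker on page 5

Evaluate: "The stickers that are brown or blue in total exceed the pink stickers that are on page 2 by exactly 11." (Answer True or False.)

False

There are 15 stickers that are brown or blue.
There are 3 pink stickers on page 2.
The claim requires 15 − 3 (= 12) to equal 11, which does not hold.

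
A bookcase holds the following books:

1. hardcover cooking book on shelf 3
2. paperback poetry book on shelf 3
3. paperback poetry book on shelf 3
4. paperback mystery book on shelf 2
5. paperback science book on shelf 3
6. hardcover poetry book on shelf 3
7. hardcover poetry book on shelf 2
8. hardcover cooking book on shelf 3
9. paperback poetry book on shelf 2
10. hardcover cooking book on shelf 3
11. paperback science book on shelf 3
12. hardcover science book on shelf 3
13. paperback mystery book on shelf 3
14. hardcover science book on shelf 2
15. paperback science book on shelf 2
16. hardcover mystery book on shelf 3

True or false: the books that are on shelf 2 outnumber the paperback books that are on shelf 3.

|books on shelf 2| = 5.
|paperback books on shelf 3| = 5.
The claim requires 5 > 5, which does not hold.

False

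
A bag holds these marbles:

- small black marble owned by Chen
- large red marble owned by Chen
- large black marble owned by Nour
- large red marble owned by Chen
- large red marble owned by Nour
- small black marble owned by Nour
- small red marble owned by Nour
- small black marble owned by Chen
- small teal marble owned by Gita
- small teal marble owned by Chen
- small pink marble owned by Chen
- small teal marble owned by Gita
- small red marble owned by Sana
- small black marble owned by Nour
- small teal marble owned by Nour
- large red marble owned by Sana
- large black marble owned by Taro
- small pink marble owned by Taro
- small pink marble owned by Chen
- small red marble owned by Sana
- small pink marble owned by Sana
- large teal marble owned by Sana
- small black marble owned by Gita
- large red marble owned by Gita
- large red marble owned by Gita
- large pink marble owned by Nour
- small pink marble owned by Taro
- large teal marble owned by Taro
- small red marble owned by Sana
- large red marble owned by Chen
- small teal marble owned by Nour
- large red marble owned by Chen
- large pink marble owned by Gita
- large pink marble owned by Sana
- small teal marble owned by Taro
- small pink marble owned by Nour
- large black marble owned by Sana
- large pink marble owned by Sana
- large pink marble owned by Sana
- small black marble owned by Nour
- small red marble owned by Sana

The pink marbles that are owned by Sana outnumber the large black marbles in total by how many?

pink marbles owned by Sana: 4.
large black marbles: 3.
4 − 3 = 1.

1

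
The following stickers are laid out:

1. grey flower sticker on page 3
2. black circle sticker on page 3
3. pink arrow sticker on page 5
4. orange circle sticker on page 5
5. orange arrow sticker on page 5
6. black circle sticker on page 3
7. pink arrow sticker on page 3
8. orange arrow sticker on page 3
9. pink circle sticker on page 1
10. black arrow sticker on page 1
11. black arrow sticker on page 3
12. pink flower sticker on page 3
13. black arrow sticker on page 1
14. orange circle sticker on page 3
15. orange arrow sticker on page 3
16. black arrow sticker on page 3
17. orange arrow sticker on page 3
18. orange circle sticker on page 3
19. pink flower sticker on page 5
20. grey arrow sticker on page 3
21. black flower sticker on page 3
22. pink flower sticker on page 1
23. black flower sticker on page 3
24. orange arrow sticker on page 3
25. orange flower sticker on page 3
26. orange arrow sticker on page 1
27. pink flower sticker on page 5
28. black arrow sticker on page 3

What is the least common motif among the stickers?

Counts by motif: arrow 14, flower 8, circle 6.
The minimum is 6, held uniquely by circle.

circle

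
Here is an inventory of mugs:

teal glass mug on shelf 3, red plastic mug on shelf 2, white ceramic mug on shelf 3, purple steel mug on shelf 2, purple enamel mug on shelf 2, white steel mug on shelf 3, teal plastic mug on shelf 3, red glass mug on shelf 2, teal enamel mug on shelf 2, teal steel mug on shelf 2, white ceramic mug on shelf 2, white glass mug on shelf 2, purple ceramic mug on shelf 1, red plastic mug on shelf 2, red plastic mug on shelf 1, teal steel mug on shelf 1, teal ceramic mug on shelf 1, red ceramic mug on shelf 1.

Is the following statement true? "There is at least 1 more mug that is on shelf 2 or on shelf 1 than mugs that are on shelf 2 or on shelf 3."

There are 14 mugs on shelf 2 or on shelf 1.
There are 13 mugs on shelf 2 or on shelf 3.
The claim requires 14 − 13 = 1 ≥ 1, which holds.

True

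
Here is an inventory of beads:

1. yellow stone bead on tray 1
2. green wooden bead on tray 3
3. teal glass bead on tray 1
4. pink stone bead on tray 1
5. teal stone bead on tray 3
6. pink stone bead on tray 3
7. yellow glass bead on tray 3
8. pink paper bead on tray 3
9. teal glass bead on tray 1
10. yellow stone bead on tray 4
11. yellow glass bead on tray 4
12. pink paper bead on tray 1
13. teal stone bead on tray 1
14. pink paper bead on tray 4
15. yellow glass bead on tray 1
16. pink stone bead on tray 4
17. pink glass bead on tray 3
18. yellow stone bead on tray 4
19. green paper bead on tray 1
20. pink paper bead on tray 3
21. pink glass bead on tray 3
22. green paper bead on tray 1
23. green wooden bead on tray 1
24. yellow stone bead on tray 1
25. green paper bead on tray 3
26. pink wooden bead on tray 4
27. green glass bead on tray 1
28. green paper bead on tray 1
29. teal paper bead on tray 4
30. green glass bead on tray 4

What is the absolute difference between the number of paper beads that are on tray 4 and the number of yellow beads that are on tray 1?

paper beads on tray 4: 2. yellow beads on tray 1: 3.
|2 − 3| = 3 − 2 = 1.

1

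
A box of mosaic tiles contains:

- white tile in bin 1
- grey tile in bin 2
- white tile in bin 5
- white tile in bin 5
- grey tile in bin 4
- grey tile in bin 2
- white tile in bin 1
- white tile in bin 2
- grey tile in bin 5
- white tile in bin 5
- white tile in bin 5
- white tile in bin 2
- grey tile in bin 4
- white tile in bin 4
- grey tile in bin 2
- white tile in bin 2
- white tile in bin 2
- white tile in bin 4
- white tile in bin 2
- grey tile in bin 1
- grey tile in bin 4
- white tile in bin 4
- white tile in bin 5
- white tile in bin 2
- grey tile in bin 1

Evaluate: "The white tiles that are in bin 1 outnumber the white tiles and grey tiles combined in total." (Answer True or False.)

|white tiles in bin 1| = 2.
white tiles: 16; grey tiles: 9; combined: 16 + 9 = 25.
The claim requires 2 > 25, which does not hold.

False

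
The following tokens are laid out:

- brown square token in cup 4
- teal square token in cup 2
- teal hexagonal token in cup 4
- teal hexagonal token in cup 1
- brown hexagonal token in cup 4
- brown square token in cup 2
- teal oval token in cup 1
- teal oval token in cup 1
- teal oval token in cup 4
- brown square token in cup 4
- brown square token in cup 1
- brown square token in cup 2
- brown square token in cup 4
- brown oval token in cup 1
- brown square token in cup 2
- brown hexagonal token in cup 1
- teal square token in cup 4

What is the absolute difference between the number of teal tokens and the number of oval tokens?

teal tokens: 7. oval tokens: 4.
|7 − 4| = 7 − 4 = 3.

3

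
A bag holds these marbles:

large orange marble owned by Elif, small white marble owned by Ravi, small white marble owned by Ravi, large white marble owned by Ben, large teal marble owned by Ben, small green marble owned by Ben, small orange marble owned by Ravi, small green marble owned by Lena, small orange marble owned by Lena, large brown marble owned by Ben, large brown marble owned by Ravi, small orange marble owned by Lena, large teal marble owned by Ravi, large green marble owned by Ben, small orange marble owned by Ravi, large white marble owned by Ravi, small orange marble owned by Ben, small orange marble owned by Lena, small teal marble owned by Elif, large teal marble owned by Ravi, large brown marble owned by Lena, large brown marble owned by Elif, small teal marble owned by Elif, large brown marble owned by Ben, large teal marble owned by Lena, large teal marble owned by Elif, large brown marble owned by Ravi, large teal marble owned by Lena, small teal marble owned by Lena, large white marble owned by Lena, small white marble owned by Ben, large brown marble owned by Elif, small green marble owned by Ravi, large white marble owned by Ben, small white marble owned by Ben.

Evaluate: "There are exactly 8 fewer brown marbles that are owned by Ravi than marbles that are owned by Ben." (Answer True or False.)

|brown marbles owned by Ravi| = 2.
|marbles owned by Ben| = 10.
The claim requires 10 − 2 (= 8) to equal 8, which holds.

True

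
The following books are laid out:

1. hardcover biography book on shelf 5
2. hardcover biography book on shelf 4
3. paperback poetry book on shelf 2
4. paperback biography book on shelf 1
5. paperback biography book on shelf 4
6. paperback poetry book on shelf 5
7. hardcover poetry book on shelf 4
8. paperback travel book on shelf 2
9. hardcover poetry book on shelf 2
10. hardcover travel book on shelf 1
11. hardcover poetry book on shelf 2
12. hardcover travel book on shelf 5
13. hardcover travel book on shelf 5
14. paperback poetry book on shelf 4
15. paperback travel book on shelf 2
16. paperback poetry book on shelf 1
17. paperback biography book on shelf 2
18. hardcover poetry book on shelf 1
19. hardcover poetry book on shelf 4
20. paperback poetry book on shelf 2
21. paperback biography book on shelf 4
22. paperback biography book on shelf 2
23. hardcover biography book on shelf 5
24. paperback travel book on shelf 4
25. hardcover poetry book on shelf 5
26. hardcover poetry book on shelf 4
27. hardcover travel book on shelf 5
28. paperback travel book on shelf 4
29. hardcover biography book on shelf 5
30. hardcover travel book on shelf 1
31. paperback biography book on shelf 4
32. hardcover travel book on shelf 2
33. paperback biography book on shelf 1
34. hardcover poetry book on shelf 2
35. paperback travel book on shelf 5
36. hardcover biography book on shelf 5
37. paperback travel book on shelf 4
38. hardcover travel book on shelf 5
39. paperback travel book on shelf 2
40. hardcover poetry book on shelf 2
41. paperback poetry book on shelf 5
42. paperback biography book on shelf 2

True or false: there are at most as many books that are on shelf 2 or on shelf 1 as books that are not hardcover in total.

books on shelf 2 or on shelf 1: 19.
books that are not hardcover: 21.
The claim requires 19 ≤ 21, which holds.

True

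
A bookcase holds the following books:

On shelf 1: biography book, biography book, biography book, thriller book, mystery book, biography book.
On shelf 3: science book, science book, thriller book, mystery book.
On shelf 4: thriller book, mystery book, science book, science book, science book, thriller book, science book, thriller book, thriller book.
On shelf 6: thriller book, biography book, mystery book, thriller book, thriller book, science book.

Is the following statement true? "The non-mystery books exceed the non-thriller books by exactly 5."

True

|non-mystery books| = 21.
|non-thriller books| = 16.
The claim requires 21 − 16 (= 5) to equal 5, which holds.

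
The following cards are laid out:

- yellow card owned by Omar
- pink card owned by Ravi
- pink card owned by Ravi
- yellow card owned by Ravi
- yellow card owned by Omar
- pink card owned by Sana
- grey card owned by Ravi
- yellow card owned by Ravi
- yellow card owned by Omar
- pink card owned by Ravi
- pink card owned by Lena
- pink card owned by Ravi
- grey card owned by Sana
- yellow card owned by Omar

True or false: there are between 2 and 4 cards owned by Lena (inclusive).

|cards owned by Lena| = 1.
The claim requires 2 ≤ 1 ≤ 4, which does not hold.

False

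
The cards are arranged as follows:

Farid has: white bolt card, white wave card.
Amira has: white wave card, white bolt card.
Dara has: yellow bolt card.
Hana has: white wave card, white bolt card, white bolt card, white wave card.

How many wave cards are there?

4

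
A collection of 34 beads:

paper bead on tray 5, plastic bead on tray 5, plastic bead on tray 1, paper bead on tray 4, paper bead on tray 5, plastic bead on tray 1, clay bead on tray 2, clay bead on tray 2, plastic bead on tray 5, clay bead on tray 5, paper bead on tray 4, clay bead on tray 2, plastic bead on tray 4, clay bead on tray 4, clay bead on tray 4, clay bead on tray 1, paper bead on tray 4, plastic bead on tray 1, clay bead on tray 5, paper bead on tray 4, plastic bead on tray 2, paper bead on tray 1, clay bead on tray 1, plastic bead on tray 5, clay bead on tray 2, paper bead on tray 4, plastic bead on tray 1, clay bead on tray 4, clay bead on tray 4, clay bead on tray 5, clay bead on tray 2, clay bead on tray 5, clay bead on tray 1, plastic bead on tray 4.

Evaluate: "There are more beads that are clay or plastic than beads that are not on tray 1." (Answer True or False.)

False

There are 26 beads that are clay or plastic.
There are 26 beads that are not on tray 1.
The claim requires 26 > 26, which does not hold.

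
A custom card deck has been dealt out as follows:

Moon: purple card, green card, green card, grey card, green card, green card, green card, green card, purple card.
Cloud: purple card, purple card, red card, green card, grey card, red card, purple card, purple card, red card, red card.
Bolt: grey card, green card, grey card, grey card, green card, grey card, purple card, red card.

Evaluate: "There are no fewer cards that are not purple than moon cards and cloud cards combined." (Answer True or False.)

True

cards that are not purple: 20.
moon cards: 9; cloud cards: 10; combined: 9 + 10 = 19.
The claim requires 20 ≥ 19, which holds.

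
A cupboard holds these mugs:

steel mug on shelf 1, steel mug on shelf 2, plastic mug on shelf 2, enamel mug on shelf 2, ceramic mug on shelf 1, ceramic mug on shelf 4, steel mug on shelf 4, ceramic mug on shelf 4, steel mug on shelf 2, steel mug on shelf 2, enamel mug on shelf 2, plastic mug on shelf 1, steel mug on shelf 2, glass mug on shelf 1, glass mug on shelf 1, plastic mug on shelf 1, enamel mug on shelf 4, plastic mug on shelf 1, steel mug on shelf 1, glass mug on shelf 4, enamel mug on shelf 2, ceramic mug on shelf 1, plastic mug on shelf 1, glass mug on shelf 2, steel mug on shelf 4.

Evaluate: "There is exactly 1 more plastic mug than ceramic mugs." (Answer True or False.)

True

plastic mugs: 5.
ceramic mugs: 4.
The claim requires 5 − 4 (= 1) to equal 1, which holds.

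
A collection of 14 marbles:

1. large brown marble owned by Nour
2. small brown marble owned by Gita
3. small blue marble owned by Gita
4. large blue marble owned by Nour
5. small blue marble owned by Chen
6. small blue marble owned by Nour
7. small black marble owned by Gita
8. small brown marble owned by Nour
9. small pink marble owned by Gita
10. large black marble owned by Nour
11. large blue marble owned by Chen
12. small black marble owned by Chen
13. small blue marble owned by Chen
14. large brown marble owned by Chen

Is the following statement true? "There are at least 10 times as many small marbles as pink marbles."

False

|small marbles| = 9.
|pink marbles| = 1.
The claim requires 9 ≥ 10 × 1 = 10, which does not hold.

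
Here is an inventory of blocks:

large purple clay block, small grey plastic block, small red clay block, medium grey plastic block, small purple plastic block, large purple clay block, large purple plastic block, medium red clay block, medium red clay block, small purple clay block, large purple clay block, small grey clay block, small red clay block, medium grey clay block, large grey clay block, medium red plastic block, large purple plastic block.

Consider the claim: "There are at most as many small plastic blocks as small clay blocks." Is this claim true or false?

small plastic blocks: 2.
small clay blocks: 4.
The claim requires 2 ≤ 4, which holds.

True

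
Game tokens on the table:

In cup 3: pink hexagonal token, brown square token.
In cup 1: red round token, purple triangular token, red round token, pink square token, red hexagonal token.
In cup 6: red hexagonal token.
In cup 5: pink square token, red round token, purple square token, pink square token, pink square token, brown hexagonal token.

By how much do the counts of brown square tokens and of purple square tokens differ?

0

brown square tokens: 1. purple square tokens: 1.
|1 − 1| = 1 − 1 = 0.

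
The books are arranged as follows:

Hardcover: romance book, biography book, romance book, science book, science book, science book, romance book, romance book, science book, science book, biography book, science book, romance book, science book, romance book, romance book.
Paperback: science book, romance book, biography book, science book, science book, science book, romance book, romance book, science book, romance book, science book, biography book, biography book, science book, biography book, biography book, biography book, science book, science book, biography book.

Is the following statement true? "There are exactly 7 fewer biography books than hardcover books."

biography books: 9.
hardcover books: 16.
The claim requires 16 − 9 (= 7) to equal 7, which holds.

True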